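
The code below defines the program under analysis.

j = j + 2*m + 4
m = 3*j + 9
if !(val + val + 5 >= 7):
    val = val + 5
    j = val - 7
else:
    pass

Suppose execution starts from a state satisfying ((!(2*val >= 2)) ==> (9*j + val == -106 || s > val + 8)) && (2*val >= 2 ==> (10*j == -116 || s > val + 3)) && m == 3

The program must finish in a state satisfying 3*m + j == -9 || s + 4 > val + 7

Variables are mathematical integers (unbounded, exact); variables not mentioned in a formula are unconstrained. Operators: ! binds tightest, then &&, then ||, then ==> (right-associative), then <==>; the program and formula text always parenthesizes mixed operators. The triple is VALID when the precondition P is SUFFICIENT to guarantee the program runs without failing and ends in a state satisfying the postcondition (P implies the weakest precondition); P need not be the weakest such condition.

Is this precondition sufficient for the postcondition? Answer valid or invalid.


Working backward. After the program, the postcondition 3*m + j == -9 || s + 4 > val + 7 must hold; in canonical form it is j + 3*m == -9 || s > val + 3.
Then branch requires 3*m + val == -7 || s > val + 8; else branch requires j + 3*m == -9 || s > val + 3.
Before the if: ((!(2*val >= 2)) ==> (3*m + val == -7 || s > val + 8)) && (2*val >= 2 ==> (j + 3*m == -9 || s > val + 3))
Before m := 3*j + 9: ((!(2*val >= 2)) ==> (9*j + val == -34 || s > val + 8)) && (2*val >= 2 ==> (10*j == -36 || s > val + 3))
Before j := j + 2*m + 4: ((!(2*val >= 2)) ==> (9*j + 18*m + val == -70 || s > val + 8)) && (2*val >= 2 ==> (10*j + 20*m == -76 || s > val + 3))
The weakest precondition is ((!(2*val >= 2)) ==> (9*j + 18*m + val == -70 || s > val + 8)) && (2*val >= 2 ==> (10*j + 20*m == -76 || s > val + 3)).
Check whether ((!(2*val >= 2)) ==> (9*j + val == -106 || s > val + 8)) && (2*val >= 2 ==> (10*j == -116 || s > val + 3)) && m == 3 implies it.
Countermodel: at the initial state j = -11, m = 3, s = -3, val = -7, the precondition holds but the weakest precondition fails.
Answer: invalid


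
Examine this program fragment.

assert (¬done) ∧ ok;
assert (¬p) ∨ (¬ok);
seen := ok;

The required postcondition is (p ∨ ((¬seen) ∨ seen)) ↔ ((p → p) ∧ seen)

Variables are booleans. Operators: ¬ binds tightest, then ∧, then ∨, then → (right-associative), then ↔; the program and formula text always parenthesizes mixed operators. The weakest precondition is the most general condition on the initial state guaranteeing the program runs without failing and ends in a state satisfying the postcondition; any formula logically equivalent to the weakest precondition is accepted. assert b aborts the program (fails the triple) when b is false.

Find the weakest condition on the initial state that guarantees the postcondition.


Working backward. After the program, the postcondition (p ∨ ((¬seen) ∨ seen)) ↔ ((p → p) ∧ seen) must hold; in canonical form it is seen.
Before seen := ok: ok
Before assert (¬p) ∨ (¬ok): ((¬p) ∨ (¬ok)) ∧ ok
Before assert (¬done) ∧ ok: (¬done) ∧ ok ∧ ((¬p) ∨ (¬ok))
Answer: WP = (¬done) ∧ ok ∧ ((¬p) ∨ (¬ok))


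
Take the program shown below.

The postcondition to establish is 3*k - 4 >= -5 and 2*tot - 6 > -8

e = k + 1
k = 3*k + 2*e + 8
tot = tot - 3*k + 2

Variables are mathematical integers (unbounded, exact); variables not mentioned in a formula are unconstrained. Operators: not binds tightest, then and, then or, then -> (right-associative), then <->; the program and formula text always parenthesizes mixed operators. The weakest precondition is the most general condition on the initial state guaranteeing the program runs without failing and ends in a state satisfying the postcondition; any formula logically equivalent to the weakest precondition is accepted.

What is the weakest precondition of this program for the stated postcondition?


Working backward. After the program, the postcondition 3*k - 4 >= -5 and 2*tot - 6 > -8 must hold; in canonical form it is 3*k >= -1 and 2*tot > -2.
Before tot := tot - 3*k + 2: 3*k >= -1 and 2*tot > 6*k - 6
Before k := 3*k + 2*e + 8: 6*e + 9*k >= -25 and 2*tot > 12*e + 18*k + 42
Before e := k + 1: 15*k >= -31 and 2*tot > 30*k + 54
Answer: WP = 15*k >= -31 and 2*tot > 30*k + 54


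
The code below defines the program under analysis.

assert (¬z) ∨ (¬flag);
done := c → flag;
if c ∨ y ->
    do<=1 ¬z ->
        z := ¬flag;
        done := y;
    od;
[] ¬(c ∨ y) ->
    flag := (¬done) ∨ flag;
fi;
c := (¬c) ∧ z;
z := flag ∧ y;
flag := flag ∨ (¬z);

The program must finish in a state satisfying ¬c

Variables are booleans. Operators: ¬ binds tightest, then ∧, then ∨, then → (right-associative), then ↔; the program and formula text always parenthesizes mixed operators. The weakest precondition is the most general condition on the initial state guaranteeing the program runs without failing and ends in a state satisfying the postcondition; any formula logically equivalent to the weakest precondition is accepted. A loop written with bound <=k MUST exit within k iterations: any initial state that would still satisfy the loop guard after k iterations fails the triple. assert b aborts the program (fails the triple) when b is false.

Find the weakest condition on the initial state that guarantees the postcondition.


Working backward. After the program, ¬c must hold.
Before flag := flag ∨ (¬z): ¬c
Before z := flag ∧ y: ¬c
Before c := (¬c) ∧ z: ¬((¬c) ∧ z)
Then branch requires ((¬z) → ((¬flag) ∧ (¬((¬c) ∧ (¬flag))))) ∧ (z → (¬((¬c) ∧ z))); else branch requires ¬((¬c) ∧ z).
Before the if: ((c ∨ y) → (((¬z) → ((¬flag) ∧ (¬((¬c) ∧ (¬flag))))) ∧ (z → (¬((¬c) ∧ z))))) ∧ ((¬(c ∨ y)) → (¬((¬c) ∧ z)))
Before done := c → flag: ((c ∨ y) → (((¬z) → ((¬flag) ∧ (¬((¬c) ∧ (¬flag))))) ∧ (z → (¬((¬c) ∧ z))))) ∧ ((¬(c ∨ y)) → (¬((¬c) ∧ z)))
Before assert (¬z) ∨ (¬flag): ((¬z) ∨ (¬flag)) ∧ ((c ∨ y) → (((¬z) → ((¬flag) ∧ (¬((¬c) ∧ (¬flag))))) ∧ (z → (¬((¬c) ∧ z))))) ∧ ((¬(c ∨ y)) → (¬((¬c) ∧ z)))
Answer: WP = ((¬z) ∨ (¬flag)) ∧ ((c ∨ y) → (((¬z) → ((¬flag) ∧ (¬((¬c) ∧ (¬flag))))) ∧ (z → (¬((¬c) ∧ z))))) ∧ ((¬(c ∨ y)) → (¬((¬c) ∧ z)))


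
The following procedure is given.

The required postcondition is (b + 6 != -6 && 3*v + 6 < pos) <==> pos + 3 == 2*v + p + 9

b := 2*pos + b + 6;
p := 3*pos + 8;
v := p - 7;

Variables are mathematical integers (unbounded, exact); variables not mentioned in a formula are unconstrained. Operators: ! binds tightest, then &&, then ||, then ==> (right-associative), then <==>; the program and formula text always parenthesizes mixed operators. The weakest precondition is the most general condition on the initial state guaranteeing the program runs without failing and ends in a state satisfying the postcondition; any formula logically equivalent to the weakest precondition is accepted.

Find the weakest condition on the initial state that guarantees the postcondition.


Working backward. After the program, the postcondition (b + 6 != -6 && 3*v + 6 < pos) <==> pos + 3 == 2*v + p + 9 must hold; in canonical form it is (b != -12 && 3*v < pos - 6) <==> pos == p + 2*v + 6.
Before v := p - 7: (b != -12 && 3*p < pos + 15) <==> pos == 3*p - 8
Before p := 3*pos + 8: (b != -12 && 8*pos < -9) <==> 8*pos == -16
Before b := 2*pos + b + 6: (b + 2*pos != -18 && 8*pos < -9) <==> 8*pos == -16
Answer: WP = (b + 2*pos != -18 && 8*pos < -9) <==> 8*pos == -16


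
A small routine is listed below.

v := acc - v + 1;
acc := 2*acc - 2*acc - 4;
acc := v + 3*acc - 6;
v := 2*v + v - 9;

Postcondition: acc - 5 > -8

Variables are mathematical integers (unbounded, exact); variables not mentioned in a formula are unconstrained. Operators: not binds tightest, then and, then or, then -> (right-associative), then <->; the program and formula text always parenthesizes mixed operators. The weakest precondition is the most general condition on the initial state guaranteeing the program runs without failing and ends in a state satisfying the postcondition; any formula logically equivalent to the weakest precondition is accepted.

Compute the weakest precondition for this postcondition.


Working backward. After the program, the postcondition acc - 5 > -8 must hold; in canonical form it is acc > -3.
Before v := 2*v + v - 9: acc > -3
Before acc := v + 3*acc - 6: 3*acc + v > 3
Before acc := 2*acc - 2*acc - 4: v > 15
Before v := acc - v + 1: acc > v + 14
Answer: WP = acc > v + 14


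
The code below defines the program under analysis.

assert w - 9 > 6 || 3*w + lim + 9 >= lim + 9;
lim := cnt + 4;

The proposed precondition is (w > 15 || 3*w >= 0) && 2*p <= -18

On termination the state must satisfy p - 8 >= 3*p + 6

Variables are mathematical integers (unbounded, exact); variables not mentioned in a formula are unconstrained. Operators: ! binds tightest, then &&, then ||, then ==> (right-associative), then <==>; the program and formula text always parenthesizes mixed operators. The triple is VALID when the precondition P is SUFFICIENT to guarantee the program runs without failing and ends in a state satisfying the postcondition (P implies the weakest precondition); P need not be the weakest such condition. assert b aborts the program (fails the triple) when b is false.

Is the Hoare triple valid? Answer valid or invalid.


Working backward. After the program, the postcondition p - 8 >= 3*p + 6 must hold; in canonical form it is 2*p <= -14.
Before lim := cnt + 4: 2*p <= -14
Before assert w - 9 > 6 || 3*w + lim + 9 >= lim + 9: (w > 15 || 3*w >= 0) && 2*p <= -14
The weakest precondition is (w > 15 || 3*w >= 0) && 2*p <= -14.
Check whether (w > 15 || 3*w >= 0) && 2*p <= -18 implies it.
Every state satisfying the precondition satisfies the weakest precondition: the implication holds.
Answer: valid


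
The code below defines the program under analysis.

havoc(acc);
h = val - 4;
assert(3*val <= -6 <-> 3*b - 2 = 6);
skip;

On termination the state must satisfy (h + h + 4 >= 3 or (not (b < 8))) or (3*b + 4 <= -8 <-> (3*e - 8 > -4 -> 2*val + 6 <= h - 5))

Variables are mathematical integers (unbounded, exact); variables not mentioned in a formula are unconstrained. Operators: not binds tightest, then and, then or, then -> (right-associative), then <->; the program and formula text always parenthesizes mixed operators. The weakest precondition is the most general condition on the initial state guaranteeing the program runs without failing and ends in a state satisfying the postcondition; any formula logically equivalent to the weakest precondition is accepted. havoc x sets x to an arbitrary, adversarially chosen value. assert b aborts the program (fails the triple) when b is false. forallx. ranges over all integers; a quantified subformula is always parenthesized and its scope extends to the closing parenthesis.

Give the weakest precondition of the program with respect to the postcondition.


Working backward. After the program, the postcondition (h + h + 4 >= 3 or (not (b < 8))) or (3*b + 4 <= -8 <-> (3*e - 8 > -4 -> 2*val + 6 <= h - 5)) must hold; in canonical form it is 2*h >= -1 or (not (b < 8)) or (3*b <= -12 <-> (3*e > 4 -> 2*val <= h - 11)).
Before skip: 2*h >= -1 or (not (b < 8)) or (3*b <= -12 <-> (3*e > 4 -> 2*val <= h - 11))
Before assert 3*val <= -6 <-> 3*b - 2 = 6: (3*val <= -6 <-> 3*b = 8) and (2*h >= -1 or (not (b < 8)) or (3*b <= -12 <-> (3*e > 4 -> 2*val <= h - 11)))
Before h := val - 4: (3*val <= -6 <-> 3*b = 8) and (2*val >= 7 or (not (b < 8)) or (3*b <= -12 <-> (3*e > 4 -> val <= -15)))
Before havoc acc: (3*val <= -6 <-> 3*b = 8) and (2*val >= 7 or (not (b < 8)) or (3*b <= -12 <-> (3*e > 4 -> val <= -15)))
Answer: WP = (3*val <= -6 <-> 3*b = 8) and (2*val >= 7 or (not (b < 8)) or (3*b <= -12 <-> (3*e > 4 -> val <= -15)))


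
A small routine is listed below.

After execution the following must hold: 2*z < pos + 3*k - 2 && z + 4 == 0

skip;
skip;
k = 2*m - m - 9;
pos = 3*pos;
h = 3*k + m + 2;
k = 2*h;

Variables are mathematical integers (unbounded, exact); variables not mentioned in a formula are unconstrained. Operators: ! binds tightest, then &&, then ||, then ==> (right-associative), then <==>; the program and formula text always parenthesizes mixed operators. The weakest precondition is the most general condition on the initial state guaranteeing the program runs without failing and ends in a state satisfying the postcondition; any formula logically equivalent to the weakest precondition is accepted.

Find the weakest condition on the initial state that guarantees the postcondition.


Working backward. After the program, the postcondition 2*z < pos + 3*k - 2 && z + 4 == 0 must hold; in canonical form it is 2*z < 3*k + pos - 2 && z == -4.
Before k := 2*h: 2*z < 6*h + pos - 2 && z == -4
Before h := 3*k + m + 2: 2*z < 18*k + 6*m + pos + 10 && z == -4
Before pos := 3*pos: 2*z < 18*k + 6*m + 3*pos + 10 && z == -4
Before k := 2*m - m - 9: 2*z < 24*m + 3*pos - 152 && z == -4
Before skip: 2*z < 24*m + 3*pos - 152 && z == -4
Before skip: 2*z < 24*m + 3*pos - 152 && z == -4
Answer: WP = 2*z < 24*m + 3*pos - 152 && z == -4


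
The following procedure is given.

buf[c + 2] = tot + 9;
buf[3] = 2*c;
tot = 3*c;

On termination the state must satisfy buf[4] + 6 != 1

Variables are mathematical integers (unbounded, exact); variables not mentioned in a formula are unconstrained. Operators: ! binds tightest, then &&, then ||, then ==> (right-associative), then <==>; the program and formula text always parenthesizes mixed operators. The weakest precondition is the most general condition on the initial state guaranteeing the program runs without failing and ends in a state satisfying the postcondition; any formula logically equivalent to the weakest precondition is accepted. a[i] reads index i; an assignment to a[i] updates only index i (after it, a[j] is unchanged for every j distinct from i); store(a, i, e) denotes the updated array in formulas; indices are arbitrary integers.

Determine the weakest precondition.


Working backward. After the program, the postcondition buf[4] + 6 != 1 must hold; in canonical form it is buf[4] != -5.
Before tot := 3*c: buf[4] != -5
Before buf[3] := 2*c: buf[4] != -5
Before buf[c + 2] := tot + 9: store(buf, c + 2, tot + 9)[4] != -5
Answer: WP = store(buf, c + 2, tot + 9)[4] != -5


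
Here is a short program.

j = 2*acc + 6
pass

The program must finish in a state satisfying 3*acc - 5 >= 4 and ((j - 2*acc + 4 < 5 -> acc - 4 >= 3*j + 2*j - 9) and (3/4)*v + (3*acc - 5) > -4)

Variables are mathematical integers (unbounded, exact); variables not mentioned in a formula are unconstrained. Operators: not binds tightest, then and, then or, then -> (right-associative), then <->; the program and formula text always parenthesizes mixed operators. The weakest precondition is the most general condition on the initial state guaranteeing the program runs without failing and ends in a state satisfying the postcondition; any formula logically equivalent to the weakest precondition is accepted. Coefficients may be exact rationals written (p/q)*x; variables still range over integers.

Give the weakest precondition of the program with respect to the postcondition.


Working backward. After the program, the postcondition 3*acc - 5 >= 4 and ((j - 2*acc + 4 < 5 -> acc - 4 >= 3*j + 2*j - 9) and (3/4)*v + (3*acc - 5) > -4) must hold; in canonical form it is 3*acc >= 9 and (j < 2*acc + 1 -> acc >= 5*j - 5) and 3*acc + (3/4)*v > 1.
Before skip: 3*acc >= 9 and (j < 2*acc + 1 -> acc >= 5*j - 5) and 3*acc + (3/4)*v > 1
Before j := 2*acc + 6: 3*acc >= 9 and 3*acc + (3/4)*v > 1
Answer: WP = 3*acc >= 9 and 3*acc + (3/4)*v > 1


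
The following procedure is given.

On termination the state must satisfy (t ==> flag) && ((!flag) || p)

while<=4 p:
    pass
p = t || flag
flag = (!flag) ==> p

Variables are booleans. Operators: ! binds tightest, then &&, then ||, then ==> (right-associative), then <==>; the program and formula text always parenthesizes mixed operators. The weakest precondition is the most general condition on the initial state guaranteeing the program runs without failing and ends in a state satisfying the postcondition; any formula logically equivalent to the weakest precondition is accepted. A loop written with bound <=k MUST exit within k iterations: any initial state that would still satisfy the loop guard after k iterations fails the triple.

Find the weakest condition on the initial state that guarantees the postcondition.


Working backward. After the program, (t ==> flag) && ((!flag) || p) must hold.
Before flag := (!flag) ==> p: (t ==> ((!flag) ==> p)) && ((!((!flag) ==> p)) || p)
Before p := t || flag: (t ==> ((!flag) ==> (t || flag))) && ((!((!flag) ==> (t || flag))) || t || flag)
Before the loop (bound <=4), unroll the exhaustion recursion (WP_0 = exit-now case; WP_j = one more guarded iteration, up to j = 4):
  WP_0: (!p) && (t ==> ((!flag) ==> (t || flag))) && ((!((!flag) ==> (t || flag))) || t || flag)
  WP_1: (p ==> ((!p) && (t ==> ((!flag) ==> (t || flag))) && ((!((!flag) ==> (t || flag))) || t || flag))) && ((!p) ==> ((t ==> ((!flag) ==> (t || flag))) && ((!((!flag) ==> (t || flag))) || t || flag)))
  WP_2: (p ==> ((p ==> ((!p) && (t ==> ((!flag) ==> (t || flag))) && ((!((!flag) ==> (t || flag))) || t || flag))) && ((!p) ==> ((t ==> ((!flag) ==> (t || flag))) && ((!((!flag) ==> (t || flag))) || t || flag))))) && ((!p) ==> ((t ==> ((!flag) ==> (t || flag))) && ((!((!flag) ==> (t || flag))) || t || flag)))
  WP_3: (p ==> ((p ==> ((p ==> ((!p) && (t ==> ((!flag) ==> (t || flag))) && ((!((!flag) ==> (t || flag))) || t || flag))) && ((!p) ==> ((t ==> ((!flag) ==> (t || flag))) && ((!((!flag) ==> (t || flag))) || t || flag))))) && ((!p) ==> ((t ==> ((!flag) ==> (t || flag))) && ((!((!flag) ==> (t || flag))) || t || flag))))) && ((!p) ==> ((t ==> ((!flag) ==> (t || flag))) && ((!((!flag) ==> (t || flag))) || t || flag)))
  WP_4: (p ==> ((p ==> ((p ==> ((p ==> ((!p) && (t ==> ((!flag) ==> (t || flag))) && ((!((!flag) ==> (t || flag))) || t || flag))) && ((!p) ==> ((t ==> ((!flag) ==> (t || flag))) && ((!((!flag) ==> (t || flag))) || t || flag))))) && ((!p) ==> ((t ==> ((!flag) ==> (t || flag))) && ((!((!flag) ==> (t || flag))) || t || flag))))) && ((!p) ==> ((t ==> ((!flag) ==> (t || flag))) && ((!((!flag) ==> (t || flag))) || t || flag))))) && ((!p) ==> ((t ==> ((!flag) ==> (t || flag))) && ((!((!flag) ==> (t || flag))) || t || flag)))
So before the loop: (p ==> ((p ==> ((p ==> ((p ==> ((!p) && (t ==> ((!flag) ==> (t || flag))) && ((!((!flag) ==> (t || flag))) || t || flag))) && ((!p) ==> ((t ==> ((!flag) ==> (t || flag))) && ((!((!flag) ==> (t || flag))) || t || flag))))) && ((!p) ==> ((t ==> ((!flag) ==> (t || flag))) && ((!((!flag) ==> (t || flag))) || t || flag))))) && ((!p) ==> ((t ==> ((!flag) ==> (t || flag))) && ((!((!flag) ==> (t || flag))) || t || flag))))) && ((!p) ==> ((t ==> ((!flag) ==> (t || flag))) && ((!((!flag) ==> (t || flag))) || t || flag)))
Answer: WP = (p ==> ((p ==> ((p ==> ((p ==> ((!p) && (t ==> ((!flag) ==> (t || flag))) && ((!((!flag) ==> (t || flag))) || t || flag))) && ((!p) ==> ((t ==> ((!flag) ==> (t || flag))) && ((!((!flag) ==> (t || flag))) || t || flag))))) && ((!p) ==> ((t ==> ((!flag) ==> (t || flag))) && ((!((!flag) ==> (t || flag))) || t || flag))))) && ((!p) ==> ((t ==> ((!flag) ==> (t || flag))) && ((!((!flag) ==> (t || flag))) || t || flag))))) && ((!p) ==> ((t ==> ((!flag) ==> (t || flag))) && ((!((!flag) ==> (t || flag))) || t || flag)))


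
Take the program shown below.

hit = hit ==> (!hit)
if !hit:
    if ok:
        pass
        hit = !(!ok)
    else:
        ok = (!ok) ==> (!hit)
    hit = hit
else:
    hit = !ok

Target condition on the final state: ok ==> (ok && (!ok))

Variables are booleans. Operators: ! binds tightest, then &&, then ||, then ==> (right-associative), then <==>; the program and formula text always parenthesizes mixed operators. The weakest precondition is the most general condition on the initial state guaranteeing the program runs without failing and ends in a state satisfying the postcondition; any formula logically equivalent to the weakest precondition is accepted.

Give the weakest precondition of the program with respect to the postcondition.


Working backward. After the program, the postcondition ok ==> (ok && (!ok)) must hold; in canonical form it is !ok.
Then branch requires (ok ==> (!ok)) && ((!ok) ==> (!((!ok) ==> (!hit)))); else branch requires !ok.
Before the if: ((!hit) ==> ((ok ==> (!ok)) && ((!ok) ==> (!((!ok) ==> (!hit)))))) && (hit ==> (!ok))
Before hit := hit ==> (!hit): ((!(hit ==> (!hit))) ==> ((ok ==> (!ok)) && ((!ok) ==> (!((!ok) ==> (!(hit ==> (!hit)))))))) && ((hit ==> (!hit)) ==> (!ok))
Answer: WP = ((!(hit ==> (!hit))) ==> ((ok ==> (!ok)) && ((!ok) ==> (!((!ok) ==> (!(hit ==> (!hit)))))))) && ((hit ==> (!hit)) ==> (!ok))


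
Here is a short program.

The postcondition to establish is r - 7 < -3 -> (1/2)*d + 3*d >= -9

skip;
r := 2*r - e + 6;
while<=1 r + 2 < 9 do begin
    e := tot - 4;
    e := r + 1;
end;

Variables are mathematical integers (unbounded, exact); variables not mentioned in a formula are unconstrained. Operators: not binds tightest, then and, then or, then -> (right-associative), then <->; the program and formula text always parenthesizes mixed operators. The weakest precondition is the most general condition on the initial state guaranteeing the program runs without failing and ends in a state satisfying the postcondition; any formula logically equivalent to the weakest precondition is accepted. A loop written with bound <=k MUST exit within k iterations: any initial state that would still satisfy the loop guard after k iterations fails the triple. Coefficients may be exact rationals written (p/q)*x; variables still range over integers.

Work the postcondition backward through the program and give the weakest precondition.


Working backward. After the program, the postcondition r - 7 < -3 -> (1/2)*d + 3*d >= -9 must hold; in canonical form it is r < 4 -> (7/2)*d >= -9.
Before the loop (bound <=1), unroll the exhaustion recursion (WP_0 = exit-now case; WP_j = one more guarded iteration, up to j = 1):
  WP_0: (not (r < 7)) and (r < 4 -> (7/2)*d >= -9)
  WP_1: (r < 7 -> ((not (r < 7)) and (r < 4 -> (7/2)*d >= -9))) and ((not (r < 7)) -> (r < 4 -> (7/2)*d >= -9))
So before the loop: (r < 7 -> ((not (r < 7)) and (r < 4 -> (7/2)*d >= -9))) and ((not (r < 7)) -> (r < 4 -> (7/2)*d >= -9))
Before r := 2*r - e + 6: (2*r < e + 1 -> ((not (2*r < e + 1)) and (2*r < e - 2 -> (7/2)*d >= -9))) and ((not (2*r < e + 1)) -> (2*r < e - 2 -> (7/2)*d >= -9))
Before skip: (2*r < e + 1 -> ((not (2*r < e + 1)) and (2*r < e - 2 -> (7/2)*d >= -9))) and ((not (2*r < e + 1)) -> (2*r < e - 2 -> (7/2)*d >= -9))
Answer: WP = (2*r < e + 1 -> ((not (2*r < e + 1)) and (2*r < e - 2 -> (7/2)*d >= -9))) and ((not (2*r < e + 1)) -> (2*r < e - 2 -> (7/2)*d >= -9))


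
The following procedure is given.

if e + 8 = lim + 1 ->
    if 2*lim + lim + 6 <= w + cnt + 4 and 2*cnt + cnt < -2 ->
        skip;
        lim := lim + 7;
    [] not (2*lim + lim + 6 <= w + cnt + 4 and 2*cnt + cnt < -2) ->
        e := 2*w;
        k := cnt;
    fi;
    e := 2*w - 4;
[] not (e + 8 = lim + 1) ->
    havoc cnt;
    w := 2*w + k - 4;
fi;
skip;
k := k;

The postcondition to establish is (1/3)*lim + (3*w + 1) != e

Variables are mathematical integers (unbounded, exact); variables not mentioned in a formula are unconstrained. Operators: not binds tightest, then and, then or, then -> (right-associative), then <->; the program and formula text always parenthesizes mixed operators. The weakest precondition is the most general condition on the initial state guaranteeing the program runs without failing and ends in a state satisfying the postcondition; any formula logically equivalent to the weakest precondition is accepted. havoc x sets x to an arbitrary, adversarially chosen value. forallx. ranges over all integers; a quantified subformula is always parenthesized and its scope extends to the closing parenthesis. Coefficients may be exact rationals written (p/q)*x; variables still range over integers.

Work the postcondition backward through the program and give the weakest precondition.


Working backward. After the program, the postcondition (1/3)*lim + (3*w + 1) != e must hold; in canonical form it is (1/3)*lim + 3*w != e - 1.
Before k := k: (1/3)*lim + 3*w != e - 1
Before skip: (1/3)*lim + 3*w != e - 1
Then branch requires ((3*lim <= cnt + w - 2 and 3*cnt < -2) -> (1/3)*lim + w != -22/3) and ((not (3*lim <= cnt + w - 2 and 3*cnt < -2)) -> (1/3)*lim + w != -5); else branch requires 3*k + (1/3)*lim + 6*w != e + 11.
Before the if: (e = lim - 7 -> (((3*lim <= cnt + w - 2 and 3*cnt < -2) -> (1/3)*lim + w != -22/3) and ((not (3*lim <= cnt + w - 2 and 3*cnt < -2)) -> (1/3)*lim + w != -5))) and ((not (e = lim - 7)) -> 3*k + (1/3)*lim + 6*w != e + 11)
Answer: WP = (e = lim - 7 -> (((3*lim <= cnt + w - 2 and 3*cnt < -2) -> (1/3)*lim + w != -22/3) and ((not (3*lim <= cnt + w - 2 and 3*cnt < -2)) -> (1/3)*lim + w != -5))) and ((not (e = lim - 7)) -> 3*k + (1/3)*lim + 6*w != e + 11)


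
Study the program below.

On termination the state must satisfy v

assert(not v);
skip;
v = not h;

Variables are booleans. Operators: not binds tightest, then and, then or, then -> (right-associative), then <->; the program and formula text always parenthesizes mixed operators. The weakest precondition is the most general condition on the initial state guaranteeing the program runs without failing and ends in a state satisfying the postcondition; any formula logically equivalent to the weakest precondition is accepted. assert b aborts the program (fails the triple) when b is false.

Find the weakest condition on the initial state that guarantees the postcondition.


Working backward. After the program, v must hold.
Before v := not h: not h
Before skip: not h
Before assert not v: (not v) and (not h)
Answer: WP = (not v) and (not h)


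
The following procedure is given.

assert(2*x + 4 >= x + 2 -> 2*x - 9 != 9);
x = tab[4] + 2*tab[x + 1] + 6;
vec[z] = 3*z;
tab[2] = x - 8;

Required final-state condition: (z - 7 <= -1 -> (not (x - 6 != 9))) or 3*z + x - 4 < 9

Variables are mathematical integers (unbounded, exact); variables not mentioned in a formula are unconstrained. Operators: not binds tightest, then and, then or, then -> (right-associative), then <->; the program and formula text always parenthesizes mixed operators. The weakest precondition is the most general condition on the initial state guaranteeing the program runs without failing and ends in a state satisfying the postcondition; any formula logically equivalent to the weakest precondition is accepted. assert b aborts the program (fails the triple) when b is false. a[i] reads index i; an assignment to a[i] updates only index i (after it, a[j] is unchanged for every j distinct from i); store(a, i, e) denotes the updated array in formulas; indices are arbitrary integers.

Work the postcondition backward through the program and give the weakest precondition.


Working backward. After the program, the postcondition (z - 7 <= -1 -> (not (x - 6 != 9))) or 3*z + x - 4 < 9 must hold; in canonical form it is (z <= 6 -> (not (x != 15))) or x + 3*z < 13.
Before tab[2] := x - 8: (z <= 6 -> (not (x != 15))) or x + 3*z < 13
Before vec[z] := 3*z: (z <= 6 -> (not (x != 15))) or x + 3*z < 13
Before x := tab[4] + 2*tab[x + 1] + 6: (z <= 6 -> (not (2*tab[x + 1] + tab[4] != 9))) or 2*tab[x + 1] + tab[4] + 3*z < 7
Before assert 2*x + 4 >= x + 2 -> 2*x - 9 != 9: (x >= -2 -> 2*x != 18) and ((z <= 6 -> (not (2*tab[x + 1] + tab[4] != 9))) or 2*tab[x + 1] + tab[4] + 3*z < 7)
Answer: WP = (x >= -2 -> 2*x != 18) and ((z <= 6 -> (not (2*tab[x + 1] + tab[4] != 9))) or 2*tab[x + 1] + tab[4] + 3*z < 7)


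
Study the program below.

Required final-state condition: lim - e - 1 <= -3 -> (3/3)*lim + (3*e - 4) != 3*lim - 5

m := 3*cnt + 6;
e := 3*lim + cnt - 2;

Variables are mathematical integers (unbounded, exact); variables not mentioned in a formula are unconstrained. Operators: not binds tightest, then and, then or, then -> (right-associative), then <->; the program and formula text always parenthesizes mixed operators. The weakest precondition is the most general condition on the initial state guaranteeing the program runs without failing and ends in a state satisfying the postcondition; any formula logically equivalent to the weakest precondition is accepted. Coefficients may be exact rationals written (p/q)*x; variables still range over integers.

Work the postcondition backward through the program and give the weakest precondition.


Working backward. After the program, the postcondition lim - e - 1 <= -3 -> (3/3)*lim + (3*e - 4) != 3*lim - 5 must hold; in canonical form it is lim <= e - 2 -> 3*e != 2*lim - 1.
Before e := 3*lim + cnt - 2: cnt + 2*lim >= 4 -> 3*cnt + 7*lim != 5
Before m := 3*cnt + 6: cnt + 2*lim >= 4 -> 3*cnt + 7*lim != 5
Answer: WP = cnt + 2*lim >= 4 -> 3*cnt + 7*lim != 5


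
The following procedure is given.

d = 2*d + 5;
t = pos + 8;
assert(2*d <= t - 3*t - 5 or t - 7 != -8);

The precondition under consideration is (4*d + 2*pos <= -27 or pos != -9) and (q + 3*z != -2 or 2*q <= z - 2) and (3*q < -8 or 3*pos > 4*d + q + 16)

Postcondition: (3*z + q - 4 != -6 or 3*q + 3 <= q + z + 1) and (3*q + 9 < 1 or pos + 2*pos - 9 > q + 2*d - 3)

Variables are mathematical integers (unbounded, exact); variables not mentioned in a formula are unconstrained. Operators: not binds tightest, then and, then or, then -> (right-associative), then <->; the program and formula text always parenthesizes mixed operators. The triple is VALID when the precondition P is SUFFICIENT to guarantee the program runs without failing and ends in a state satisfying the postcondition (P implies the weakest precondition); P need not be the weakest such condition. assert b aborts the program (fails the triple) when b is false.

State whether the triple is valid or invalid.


Working backward. After the program, the postcondition (3*z + q - 4 != -6 or 3*q + 3 <= q + z + 1) and (3*q + 9 < 1 or pos + 2*pos - 9 > q + 2*d - 3) must hold; in canonical form it is (q + 3*z != -2 or 2*q <= z - 2) and (3*q < -8 or 3*pos > 2*d + q + 6).
Before assert 2*d <= t - 3*t - 5 or t - 7 != -8: (2*d + 2*t <= -5 or t != -1) and (q + 3*z != -2 or 2*q <= z - 2) and (3*q < -8 or 3*pos > 2*d + q + 6)
Before t := pos + 8: (2*d + 2*pos <= -21 or pos != -9) and (q + 3*z != -2 or 2*q <= z - 2) and (3*q < -8 or 3*pos > 2*d + q + 6)
Before d := 2*d + 5: (4*d + 2*pos <= -31 or pos != -9) and (q + 3*z != -2 or 2*q <= z - 2) and (3*q < -8 or 3*pos > 4*d + q + 16)
The weakest precondition is (4*d + 2*pos <= -31 or pos != -9) and (q + 3*z != -2 or 2*q <= z - 2) and (3*q < -8 or 3*pos > 4*d + q + 16).
Check whether (4*d + 2*pos <= -27 or pos != -9) and (q + 3*z != -2 or 2*q <= z - 2) and (3*q < -8 or 3*pos > 4*d + q + 16) implies it.
Countermodel: at the initial state d = -3, pos = -9, q = -34, z = 11, the precondition holds but the weakest precondition fails.
Answer: invalid


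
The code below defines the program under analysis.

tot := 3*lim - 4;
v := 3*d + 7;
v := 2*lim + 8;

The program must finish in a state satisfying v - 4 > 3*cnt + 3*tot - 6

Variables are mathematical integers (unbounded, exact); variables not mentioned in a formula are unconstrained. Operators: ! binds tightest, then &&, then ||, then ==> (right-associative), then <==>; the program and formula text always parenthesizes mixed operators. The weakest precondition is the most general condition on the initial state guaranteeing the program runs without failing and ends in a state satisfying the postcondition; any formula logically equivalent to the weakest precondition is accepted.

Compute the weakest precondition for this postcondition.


Working backward. After the program, the postcondition v - 4 > 3*cnt + 3*tot - 6 must hold; in canonical form it is v > 3*cnt + 3*tot - 2.
Before v := 2*lim + 8: 2*lim > 3*cnt + 3*tot - 10
Before v := 3*d + 7: 2*lim > 3*cnt + 3*tot - 10
Before tot := 3*lim - 4: 3*cnt + 7*lim < 22
Answer: WP = 3*cnt + 7*lim < 22


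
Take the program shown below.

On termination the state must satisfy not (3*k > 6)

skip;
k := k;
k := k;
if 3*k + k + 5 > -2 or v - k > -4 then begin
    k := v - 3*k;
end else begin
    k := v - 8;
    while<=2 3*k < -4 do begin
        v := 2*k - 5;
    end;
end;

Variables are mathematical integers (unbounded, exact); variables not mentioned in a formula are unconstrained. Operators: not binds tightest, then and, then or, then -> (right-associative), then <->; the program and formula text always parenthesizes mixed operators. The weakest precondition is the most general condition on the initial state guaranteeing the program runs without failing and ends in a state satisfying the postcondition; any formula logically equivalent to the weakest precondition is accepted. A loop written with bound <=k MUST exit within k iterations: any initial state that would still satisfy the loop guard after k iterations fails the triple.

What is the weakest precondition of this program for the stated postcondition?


Working backward. After the program, not (3*k > 6) must hold.
Then branch requires not (3*v > 9*k + 6); else branch requires (3*v < 20 -> ((3*v < 20 -> ((not (3*v < 20)) and (not (3*v > 30)))) and ((not (3*v < 20)) -> (not (3*v > 30))))) and ((not (3*v < 20)) -> (not (3*v > 30))).
Before the if: ((4*k > -7 or v > k - 4) -> (not (3*v > 9*k + 6))) and ((not (4*k > -7 or v > k - 4)) -> ((3*v < 20 -> ((3*v < 20 -> ((not (3*v < 20)) and (not (3*v > 30)))) and ((not (3*v < 20)) -> (not (3*v > 30))))) and ((not (3*v < 20)) -> (not (3*v > 30)))))
Before k := k: ((4*k > -7 or v > k - 4) -> (not (3*v > 9*k + 6))) and ((not (4*k > -7 or v > k - 4)) -> ((3*v < 20 -> ((3*v < 20 -> ((not (3*v < 20)) and (not (3*v > 30)))) and ((not (3*v < 20)) -> (not (3*v > 30))))) and ((not (3*v < 20)) -> (not (3*v > 30)))))
Before k := k: ((4*k > -7 or v > k - 4) -> (not (3*v > 9*k + 6))) and ((not (4*k > -7 or v > k - 4)) -> ((3*v < 20 -> ((3*v < 20 -> ((not (3*v < 20)) and (not (3*v > 30)))) and ((not (3*v < 20)) -> (not (3*v > 30))))) and ((not (3*v < 20)) -> (not (3*v > 30)))))
Before skip: ((4*k > -7 or v > k - 4) -> (not (3*v > 9*k + 6))) and ((not (4*k > -7 or v > k - 4)) -> ((3*v < 20 -> ((3*v < 20 -> ((not (3*v < 20)) and (not (3*v > 30)))) and ((not (3*v < 20)) -> (not (3*v > 30))))) and ((not (3*v < 20)) -> (not (3*v > 30)))))
Answer: WP = ((4*k > -7 or v > k - 4) -> (not (3*v > 9*k + 6))) and ((not (4*k > -7 or v > k - 4)) -> ((3*v < 20 -> ((3*v < 20 -> ((not (3*v < 20)) and (not (3*v > 30)))) and ((not (3*v < 20)) -> (not (3*v > 30))))) and ((not (3*v < 20)) -> (not (3*v > 30)))))


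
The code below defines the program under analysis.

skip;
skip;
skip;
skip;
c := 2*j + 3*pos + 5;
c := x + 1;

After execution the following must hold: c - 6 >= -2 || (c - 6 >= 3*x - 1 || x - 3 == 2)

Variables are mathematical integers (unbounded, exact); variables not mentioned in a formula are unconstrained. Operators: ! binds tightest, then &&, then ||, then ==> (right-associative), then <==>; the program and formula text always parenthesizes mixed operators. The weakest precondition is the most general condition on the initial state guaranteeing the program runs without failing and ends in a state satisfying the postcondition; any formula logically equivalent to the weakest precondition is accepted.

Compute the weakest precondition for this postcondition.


Working backward. After the program, the postcondition c - 6 >= -2 || (c - 6 >= 3*x - 1 || x - 3 == 2) must hold; in canonical form it is c >= 4 || c >= 3*x + 5 || x == 5.
Before c := x + 1: x >= 3 || 2*x <= -4 || x == 5
Before c := 2*j + 3*pos + 5: x >= 3 || 2*x <= -4 || x == 5
Before skip: x >= 3 || 2*x <= -4 || x == 5
Before skip: x >= 3 || 2*x <= -4 || x == 5
Before skip: x >= 3 || 2*x <= -4 || x == 5
Before skip: x >= 3 || 2*x <= -4 || x == 5
Answer: WP = x >= 3 || 2*x <= -4 || x == 5


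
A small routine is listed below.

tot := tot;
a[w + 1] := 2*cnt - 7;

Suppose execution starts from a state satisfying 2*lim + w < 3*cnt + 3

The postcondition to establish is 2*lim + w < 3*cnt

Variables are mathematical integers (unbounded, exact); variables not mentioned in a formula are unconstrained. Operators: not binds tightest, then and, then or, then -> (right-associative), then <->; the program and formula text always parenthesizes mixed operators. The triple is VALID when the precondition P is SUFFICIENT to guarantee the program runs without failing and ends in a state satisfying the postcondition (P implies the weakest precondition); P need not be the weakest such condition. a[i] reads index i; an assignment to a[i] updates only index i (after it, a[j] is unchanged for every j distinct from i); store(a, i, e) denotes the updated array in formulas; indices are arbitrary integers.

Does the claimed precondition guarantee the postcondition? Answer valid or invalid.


Working backward. After the program, 2*lim + w < 3*cnt must hold.
Before a[w + 1] := 2*cnt - 7: 2*lim + w < 3*cnt
Before tot := tot: 2*lim + w < 3*cnt
The weakest precondition is 2*lim + w < 3*cnt.
Check whether 2*lim + w < 3*cnt + 3 implies it.
Countermodel: at the initial state cnt = 0, lim = 0, w = 0, the precondition holds but the weakest precondition fails.
Answer: invalid


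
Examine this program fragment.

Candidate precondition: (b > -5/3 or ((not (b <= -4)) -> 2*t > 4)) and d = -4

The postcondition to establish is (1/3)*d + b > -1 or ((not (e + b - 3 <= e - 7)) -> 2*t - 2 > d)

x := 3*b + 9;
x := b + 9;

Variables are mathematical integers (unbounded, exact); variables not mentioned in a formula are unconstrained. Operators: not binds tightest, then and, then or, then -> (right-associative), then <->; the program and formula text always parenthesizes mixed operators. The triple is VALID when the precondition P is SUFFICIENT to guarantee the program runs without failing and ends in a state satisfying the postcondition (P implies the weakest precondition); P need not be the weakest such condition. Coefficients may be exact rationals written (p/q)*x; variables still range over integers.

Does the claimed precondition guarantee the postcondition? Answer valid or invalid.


Working backward. After the program, the postcondition (1/3)*d + b > -1 or ((not (e + b - 3 <= e - 7)) -> 2*t - 2 > d) must hold; in canonical form it is b + (1/3)*d > -1 or ((not (b <= -4)) -> 2*t > d + 2).
Before x := b + 9: b + (1/3)*d > -1 or ((not (b <= -4)) -> 2*t > d + 2)
Before x := 3*b + 9: b + (1/3)*d > -1 or ((not (b <= -4)) -> 2*t > d + 2)
The weakest precondition is b + (1/3)*d > -1 or ((not (b <= -4)) -> 2*t > d + 2).
Check whether (b > -5/3 or ((not (b <= -4)) -> 2*t > 4)) and d = -4 implies it.
Countermodel: at the initial state b = 0, d = -4, t = -1, the precondition holds but the weakest precondition fails.
Answer: invalid


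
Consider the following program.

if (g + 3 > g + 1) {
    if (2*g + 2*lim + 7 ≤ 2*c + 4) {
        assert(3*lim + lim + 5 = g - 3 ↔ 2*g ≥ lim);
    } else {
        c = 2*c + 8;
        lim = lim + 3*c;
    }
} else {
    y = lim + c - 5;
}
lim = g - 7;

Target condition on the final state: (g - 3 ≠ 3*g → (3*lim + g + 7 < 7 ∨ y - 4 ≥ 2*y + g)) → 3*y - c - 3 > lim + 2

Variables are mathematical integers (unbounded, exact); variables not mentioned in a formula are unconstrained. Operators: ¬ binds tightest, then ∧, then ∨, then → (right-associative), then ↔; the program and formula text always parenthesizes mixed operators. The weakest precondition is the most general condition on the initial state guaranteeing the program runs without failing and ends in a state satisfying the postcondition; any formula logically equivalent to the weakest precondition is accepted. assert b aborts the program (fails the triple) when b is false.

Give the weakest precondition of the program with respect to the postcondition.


Working backward. After the program, the postcondition (g - 3 ≠ 3*g → (3*lim + g + 7 < 7 ∨ y - 4 ≥ 2*y + g)) → 3*y - c - 3 > lim + 2 must hold; in canonical form it is (2*g ≠ -3 → (g + 3*lim < 0 ∨ g + y ≤ -4)) → 3*y > c + lim + 5.
Before lim := g - 7: (2*g ≠ -3 → (4*g < 21 ∨ g + y ≤ -4)) → 3*y > c + g - 2
Then branch requires (2*g + 2*lim ≤ 2*c - 3 → ((4*lim = g - 8 ↔ 2*g ≥ lim) ∧ ((2*g ≠ -3 → (4*g < 21 ∨ g + y ≤ -4)) → 3*y > c + g - 2))) ∧ ((¬(2*g + 2*lim ≤ 2*c - 3)) → ((2*g ≠ -3 → (4*g < 21 ∨ g + y ≤ -4)) → 3*y > 2*c + g + 6)); else branch requires (2*g ≠ -3 → (4*g < 21 ∨ c + g + lim ≤ 1)) → 2*c + 3*lim > g + 13.
Before the if: (2*g + 2*lim ≤ 2*c - 3 → ((4*lim = g - 8 ↔ 2*g ≥ lim) ∧ ((2*g ≠ -3 → (4*g < 21 ∨ g + y ≤ -4)) → 3*y > c + g - 2))) ∧ ((¬(2*g + 2*lim ≤ 2*c - 3)) → ((2*g ≠ -3 → (4*g < 21 ∨ g + y ≤ -4)) → 3*y > 2*c + g + 6))
Answer: WP = (2*g + 2*lim ≤ 2*c - 3 → ((4*lim = g - 8 ↔ 2*g ≥ lim) ∧ ((2*g ≠ -3 → (4*g < 21 ∨ g + y ≤ -4)) → 3*y > c + g - 2))) ∧ ((¬(2*g + 2*lim ≤ 2*c - 3)) → ((2*g ≠ -3 → (4*g < 21 ∨ g + y ≤ -4)) → 3*y > 2*c + g + 6))
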